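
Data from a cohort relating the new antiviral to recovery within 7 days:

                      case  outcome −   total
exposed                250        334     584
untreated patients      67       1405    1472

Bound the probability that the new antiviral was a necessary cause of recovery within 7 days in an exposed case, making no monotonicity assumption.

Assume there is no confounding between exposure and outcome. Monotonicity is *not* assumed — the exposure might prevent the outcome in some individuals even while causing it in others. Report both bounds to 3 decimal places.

0.894 ≤ PN ≤ 1.000

p₁ = P(outcome | exposed) = 250/584 = 0.42808
p₀ = P(outcome | unexposed) = 67/1472 = 0.045516
Under exogeneity alone the bounds on PN are max{0,(p₁−p₀)/p₁} ≤ PN ≤ min{1,(1−p₀)/p₁}.
  lower = (p₁ − p₀)/p₁ = 0.38257 / 0.42808 ≈ 0.8937
  upper = min{1, (1 − p₀)/p₁} = 0.95448 / 0.42808 ≈ 2.2297 → capped at 1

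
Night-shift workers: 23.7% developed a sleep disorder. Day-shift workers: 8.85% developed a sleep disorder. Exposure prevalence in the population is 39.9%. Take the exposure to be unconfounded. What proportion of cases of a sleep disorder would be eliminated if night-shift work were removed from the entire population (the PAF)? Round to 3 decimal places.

PAF ≈ 0.401

p₁ = 0.237, p₀ = 0.0885.
Overall risk P(Y=1) = π·p₁ + (1−π)·p₀ = 0.399×0.237 + 0.601×0.0885 = 0.14775.
Under exogeneity, PAF = [P(Y=1) − p₀] / P(Y=1).
PAF = (0.14775 − 0.0885) / 0.14775 ≈ 0.4010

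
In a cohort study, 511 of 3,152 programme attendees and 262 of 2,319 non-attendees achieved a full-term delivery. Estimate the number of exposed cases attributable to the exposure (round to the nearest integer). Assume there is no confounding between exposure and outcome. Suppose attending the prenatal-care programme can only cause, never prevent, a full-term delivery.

p₁ = P(outcome | exposed) = 511/3152 = 0.16212
p₀ = P(outcome | unexposed) = 262/2319 = 0.11298
PN = (p₁ − p₀)/p₁ = (0.16212 − 0.11298) / 0.16212 ≈ 0.30311.
Attributable cases ≈ PN × (exposed cases) = 0.30311 × 511 ≈ 154.89.

about 155 cases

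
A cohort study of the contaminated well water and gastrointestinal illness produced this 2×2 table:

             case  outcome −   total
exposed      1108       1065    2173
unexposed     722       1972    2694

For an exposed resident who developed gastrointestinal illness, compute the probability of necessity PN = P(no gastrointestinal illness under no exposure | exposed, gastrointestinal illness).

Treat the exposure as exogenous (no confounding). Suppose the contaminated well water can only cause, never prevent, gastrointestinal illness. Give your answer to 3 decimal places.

PN ≈ 0.474

p₁ = P(outcome | exposed) = 1108/2173 = 0.50989
p₀ = P(outcome | unexposed) = 722/2694 = 0.268
Under exogeneity and monotonicity, PN = (p₁ − p₀)/p₁.
PN = (0.50989 − 0.268) / 0.50989 ≈ 0.4744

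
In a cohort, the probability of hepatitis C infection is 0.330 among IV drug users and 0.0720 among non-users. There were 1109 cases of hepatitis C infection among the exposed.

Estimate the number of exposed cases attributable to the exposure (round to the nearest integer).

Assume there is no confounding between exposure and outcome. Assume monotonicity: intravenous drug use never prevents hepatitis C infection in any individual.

about 867 cases

Let p₁ = 0.33, p₀ = 0.072.
PN = (p₁ − p₀)/p₁ = (0.33 − 0.072) / 0.33 ≈ 0.78182.
Attributable cases ≈ PN × (exposed cases) = 0.78182 × 1109 ≈ 867.04.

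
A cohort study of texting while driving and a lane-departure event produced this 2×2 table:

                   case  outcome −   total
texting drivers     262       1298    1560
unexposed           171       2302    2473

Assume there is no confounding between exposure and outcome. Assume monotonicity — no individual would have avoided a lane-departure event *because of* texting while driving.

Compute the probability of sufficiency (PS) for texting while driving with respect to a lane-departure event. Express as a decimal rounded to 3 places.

PS ≈ 0.106

p₁ = P(outcome | exposed) = 262/1560 = 0.16795
p₀ = P(outcome | unexposed) = 171/2473 = 0.069147
Under exogeneity and monotonicity, PS = (p₁ − p₀)/(1 − p₀).
PS = (0.16795 − 0.069147) / 0.93085 ≈ 0.1061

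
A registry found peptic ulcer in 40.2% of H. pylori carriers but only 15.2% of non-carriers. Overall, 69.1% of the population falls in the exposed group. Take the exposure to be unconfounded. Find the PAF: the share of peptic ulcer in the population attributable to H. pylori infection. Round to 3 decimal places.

p₁ = 0.402, p₀ = 0.152.
Overall risk P(Y=1) = π·p₁ + (1−π)·p₀ = 0.691×0.402 + 0.309×0.152 = 0.32475.
Under exogeneity, PAF = [P(Y=1) − p₀] / P(Y=1).
PAF = (0.32475 − 0.152) / 0.32475 ≈ 0.5319

PAF ≈ 0.532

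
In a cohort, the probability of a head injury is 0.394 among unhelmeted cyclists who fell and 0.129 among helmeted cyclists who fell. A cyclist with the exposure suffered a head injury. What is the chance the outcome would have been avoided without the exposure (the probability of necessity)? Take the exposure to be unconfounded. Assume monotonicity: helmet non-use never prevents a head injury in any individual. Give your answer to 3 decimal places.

Let p₁ = 0.394, p₀ = 0.129.
Under exogeneity and monotonicity, PN = (p₁ − p₀) / p₁.
PN = (0.394 − 0.129) / 0.394 = 0.265 / 0.394 ≈ 0.6726

PN ≈ 0.673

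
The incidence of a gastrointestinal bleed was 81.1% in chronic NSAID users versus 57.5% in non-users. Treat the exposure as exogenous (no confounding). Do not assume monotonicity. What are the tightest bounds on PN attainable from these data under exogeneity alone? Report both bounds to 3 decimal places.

p₁ = 0.811, p₀ = 0.575.
Under exogeneity alone the bounds on PN are max{0,(p₁−p₀)/p₁} ≤ PN ≤ min{1,(1−p₀)/p₁}.
  lower = (p₁ − p₀)/p₁ = 0.236 / 0.811 ≈ 0.2910
  upper = min{1, (1 − p₀)/p₁} = 0.425 / 0.811 ≈ 0.5240

0.291 ≤ PN ≤ 0.524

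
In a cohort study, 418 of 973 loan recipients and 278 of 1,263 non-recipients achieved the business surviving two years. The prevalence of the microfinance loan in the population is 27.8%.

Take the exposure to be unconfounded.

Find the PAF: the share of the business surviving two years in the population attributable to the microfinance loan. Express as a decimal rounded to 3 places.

PAF ≈ 0.209

p₁ = P(outcome | exposed) = 418/973 = 0.4296
p₀ = P(outcome | unexposed) = 278/1263 = 0.22011
Overall risk P(Y=1) = π·p₁ + (1−π)·p₀ = 0.278×0.4296 + 0.722×0.22011 = 0.27835.
Under exogeneity, PAF = [P(Y=1) − p₀] / P(Y=1).
PAF = (0.27835 − 0.22011) / 0.27835 ≈ 0.2092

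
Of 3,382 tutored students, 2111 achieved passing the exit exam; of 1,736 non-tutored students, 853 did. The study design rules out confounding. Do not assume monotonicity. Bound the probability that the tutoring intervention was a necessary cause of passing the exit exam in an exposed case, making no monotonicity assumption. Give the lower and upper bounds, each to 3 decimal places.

0.213 ≤ PN ≤ 0.815

p₁ = P(outcome | exposed) = 2111/3382 = 0.62419
p₀ = P(outcome | unexposed) = 853/1736 = 0.49136
Under exogeneity alone the bounds on PN are max{0,(p₁−p₀)/p₁} ≤ PN ≤ min{1,(1−p₀)/p₁}.
  lower = (p₁ − p₀)/p₁ = 0.13283 / 0.62419 ≈ 0.2128
  upper = min{1, (1 − p₀)/p₁} = 0.50864 / 0.62419 ≈ 0.8149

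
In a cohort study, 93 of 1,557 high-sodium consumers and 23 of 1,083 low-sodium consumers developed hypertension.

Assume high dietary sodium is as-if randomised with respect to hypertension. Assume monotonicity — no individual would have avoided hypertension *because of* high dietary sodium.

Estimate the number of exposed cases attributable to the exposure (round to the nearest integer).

p₁ = P(outcome | exposed) = 93/1557 = 0.05973
p₀ = P(outcome | unexposed) = 23/1083 = 0.021237
PN = (p₁ − p₀)/p₁ = (0.05973 − 0.021237) / 0.05973 ≈ 0.64445.
Attributable cases ≈ PN × (exposed cases) = 0.64445 × 93 ≈ 59.93.

about 60 cases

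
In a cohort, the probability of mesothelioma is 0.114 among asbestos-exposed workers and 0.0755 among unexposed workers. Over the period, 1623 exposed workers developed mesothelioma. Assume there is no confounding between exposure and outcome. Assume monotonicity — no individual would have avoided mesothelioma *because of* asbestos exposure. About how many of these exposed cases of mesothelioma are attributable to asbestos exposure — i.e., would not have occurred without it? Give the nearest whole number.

about 548 cases

Let p₁ = 0.114, p₀ = 0.0755.
PN = (p₁ − p₀)/p₁ = (0.114 − 0.0755) / 0.114 ≈ 0.33772.
Attributable cases ≈ PN × (exposed cases) = 0.33772 × 1623 ≈ 548.12.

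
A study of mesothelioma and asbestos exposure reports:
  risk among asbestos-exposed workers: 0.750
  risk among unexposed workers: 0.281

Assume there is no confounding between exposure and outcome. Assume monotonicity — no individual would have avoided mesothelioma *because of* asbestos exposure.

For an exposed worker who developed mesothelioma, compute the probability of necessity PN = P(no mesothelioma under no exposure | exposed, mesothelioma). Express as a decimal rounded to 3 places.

PN ≈ 0.625

Let p₁ = 0.75, p₀ = 0.281.
Under exogeneity and monotonicity, PN = (p₁ − p₀) / p₁.
PN = (0.75 − 0.281) / 0.75 = 0.469 / 0.75 ≈ 0.6253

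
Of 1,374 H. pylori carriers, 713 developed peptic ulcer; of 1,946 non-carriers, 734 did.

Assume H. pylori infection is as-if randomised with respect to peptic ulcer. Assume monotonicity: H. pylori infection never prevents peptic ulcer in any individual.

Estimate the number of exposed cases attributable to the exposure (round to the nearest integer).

p₁ = P(outcome | exposed) = 713/1374 = 0.51892
p₀ = P(outcome | unexposed) = 734/1946 = 0.37718
PN = (p₁ − p₀)/p₁ = (0.51892 − 0.37718) / 0.51892 ≈ 0.27314.
Attributable cases ≈ PN × (exposed cases) = 0.27314 × 713 ≈ 194.75.

about 195 cases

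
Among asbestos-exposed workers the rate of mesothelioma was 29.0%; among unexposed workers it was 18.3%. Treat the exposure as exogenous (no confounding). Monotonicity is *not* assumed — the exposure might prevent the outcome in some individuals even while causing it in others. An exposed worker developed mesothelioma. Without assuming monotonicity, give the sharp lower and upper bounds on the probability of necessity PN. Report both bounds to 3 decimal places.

0.369 ≤ PN ≤ 1.000

p₁ = 0.29, p₀ = 0.183.
Under exogeneity alone the bounds on PN are max{0,(p₁−p₀)/p₁} ≤ PN ≤ min{1,(1−p₀)/p₁}.
  lower = (p₁ − p₀)/p₁ = 0.107 / 0.29 ≈ 0.3690
  upper = min{1, (1 − p₀)/p₁} = 0.817 / 0.29 ≈ 2.8172 → capped at 1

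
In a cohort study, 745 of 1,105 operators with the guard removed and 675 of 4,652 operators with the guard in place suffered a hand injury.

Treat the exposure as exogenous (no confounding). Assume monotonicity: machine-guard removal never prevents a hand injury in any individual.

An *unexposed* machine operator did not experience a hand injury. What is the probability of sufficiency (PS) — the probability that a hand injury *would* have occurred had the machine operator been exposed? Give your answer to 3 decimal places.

PS ≈ 0.619

p₁ = P(outcome | exposed) = 745/1105 = 0.67421
p₀ = P(outcome | unexposed) = 675/4652 = 0.1451
Under exogeneity and monotonicity, PS = (p₁ − p₀) / (1 − p₀).
PS = (0.67421 − 0.1451) / (1 − 0.1451) = 0.52911 / 0.8549 ≈ 0.6189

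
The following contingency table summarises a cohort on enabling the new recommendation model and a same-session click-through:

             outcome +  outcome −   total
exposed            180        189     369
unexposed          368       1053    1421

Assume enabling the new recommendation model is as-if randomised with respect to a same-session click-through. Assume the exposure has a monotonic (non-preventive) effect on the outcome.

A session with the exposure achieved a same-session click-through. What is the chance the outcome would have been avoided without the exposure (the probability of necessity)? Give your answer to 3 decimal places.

p₁ = P(outcome | exposed) = 180/369 = 0.4878
p₀ = P(outcome | unexposed) = 368/1421 = 0.25897
Under exogeneity and monotonicity, PN = (p₁ − p₀)/p₁.
PN = (0.4878 − 0.25897) / 0.4878 ≈ 0.4691

PN ≈ 0.469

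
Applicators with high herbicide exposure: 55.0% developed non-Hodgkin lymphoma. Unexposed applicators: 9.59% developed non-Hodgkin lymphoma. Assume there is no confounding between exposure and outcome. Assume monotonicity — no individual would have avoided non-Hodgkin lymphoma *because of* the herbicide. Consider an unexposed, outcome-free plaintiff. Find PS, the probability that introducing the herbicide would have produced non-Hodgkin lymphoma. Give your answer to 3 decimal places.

p₁ = 0.55, p₀ = 0.0959.
Under exogeneity and monotonicity, PS = (p₁ − p₀) / (1 − p₀).
PS = (0.55 − 0.0959) / (1 − 0.0959) = 0.4541 / 0.9041 ≈ 0.5023

PS ≈ 0.502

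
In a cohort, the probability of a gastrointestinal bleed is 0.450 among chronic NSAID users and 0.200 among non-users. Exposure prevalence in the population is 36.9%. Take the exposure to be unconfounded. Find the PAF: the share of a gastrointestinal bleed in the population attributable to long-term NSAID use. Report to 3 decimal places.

PAF ≈ 0.316

Let p₁ = 0.45, p₀ = 0.2.
Overall risk P(Y=1) = π·p₁ + (1−π)·p₀ = 0.369×0.45 + 0.631×0.2 = 0.29225.
Under exogeneity, PAF = [P(Y=1) − p₀] / P(Y=1).
PAF = (0.29225 − 0.2) / 0.29225 ≈ 0.3157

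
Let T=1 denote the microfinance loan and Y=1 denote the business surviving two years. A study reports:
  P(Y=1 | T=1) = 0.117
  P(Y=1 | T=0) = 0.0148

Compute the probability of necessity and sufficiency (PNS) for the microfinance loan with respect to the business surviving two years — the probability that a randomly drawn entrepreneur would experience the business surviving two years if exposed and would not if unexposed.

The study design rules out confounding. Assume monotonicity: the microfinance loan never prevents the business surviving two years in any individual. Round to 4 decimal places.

PNS ≈ 0.1022

Let p₁ = 0.117, p₀ = 0.0148.
Under exogeneity and monotonicity, PNS = p₁ − p₀.
PNS = 0.117 − 0.0148 = 0.1022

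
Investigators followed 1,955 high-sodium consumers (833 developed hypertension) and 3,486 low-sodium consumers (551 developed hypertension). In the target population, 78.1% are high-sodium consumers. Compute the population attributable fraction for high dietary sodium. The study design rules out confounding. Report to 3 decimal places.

PAF ≈ 0.570

p₁ = P(outcome | exposed) = 833/1955 = 0.42609
p₀ = P(outcome | unexposed) = 551/3486 = 0.15806
Overall risk P(Y=1) = π·p₁ + (1−π)·p₀ = 0.781×0.42609 + 0.219×0.15806 = 0.36739.
Under exogeneity, PAF = [P(Y=1) − p₀] / P(Y=1).
PAF = (0.36739 − 0.15806) / 0.36739 ≈ 0.5698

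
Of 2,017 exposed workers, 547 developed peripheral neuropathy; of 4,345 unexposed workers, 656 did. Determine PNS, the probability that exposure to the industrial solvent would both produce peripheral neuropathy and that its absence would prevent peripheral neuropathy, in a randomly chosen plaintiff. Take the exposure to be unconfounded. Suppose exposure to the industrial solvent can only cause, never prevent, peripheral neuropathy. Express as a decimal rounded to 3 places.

p₁ = P(outcome | exposed) = 547/2017 = 0.27119
p₀ = P(outcome | unexposed) = 656/4345 = 0.15098
Under exogeneity and monotonicity, PNS = p₁ − p₀.
PNS = 0.27119 − 0.15098 = 0.12022

PNS ≈ 0.120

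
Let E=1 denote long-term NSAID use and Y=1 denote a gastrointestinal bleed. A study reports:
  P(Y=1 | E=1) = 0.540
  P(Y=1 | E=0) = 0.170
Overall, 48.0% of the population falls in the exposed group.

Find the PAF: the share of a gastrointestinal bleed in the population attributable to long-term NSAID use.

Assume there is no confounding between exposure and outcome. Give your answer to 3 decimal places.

PAF ≈ 0.511

Let p₁ = 0.54, p₀ = 0.17.
Overall risk P(Y=1) = π·p₁ + (1−π)·p₀ = 0.48×0.54 + 0.52×0.17 = 0.3476.
Under exogeneity, PAF = [P(Y=1) − p₀] / P(Y=1).
PAF = (0.3476 − 0.17) / 0.3476 ≈ 0.5109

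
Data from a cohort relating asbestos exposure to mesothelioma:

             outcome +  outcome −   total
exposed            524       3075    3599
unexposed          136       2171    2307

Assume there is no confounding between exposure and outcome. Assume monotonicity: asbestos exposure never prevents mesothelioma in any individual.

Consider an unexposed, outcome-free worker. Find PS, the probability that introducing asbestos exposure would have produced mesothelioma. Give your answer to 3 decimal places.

PS ≈ 0.092

p₁ = P(outcome | exposed) = 524/3599 = 0.1456
p₀ = P(outcome | unexposed) = 136/2307 = 0.058951
Under exogeneity and monotonicity, PS = (p₁ − p₀)/(1 − p₀).
PS = (0.1456 − 0.058951) / 0.94105 ≈ 0.0921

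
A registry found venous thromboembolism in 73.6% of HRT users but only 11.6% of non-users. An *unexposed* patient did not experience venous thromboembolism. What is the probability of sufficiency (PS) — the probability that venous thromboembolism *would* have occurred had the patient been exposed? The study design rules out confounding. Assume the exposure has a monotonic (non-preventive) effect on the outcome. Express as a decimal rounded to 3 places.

p₁ = 0.736, p₀ = 0.116.
Under exogeneity and monotonicity, PS = (p₁ − p₀) / (1 − p₀).
PS = (0.736 − 0.116) / (1 − 0.116) = 0.62 / 0.884 ≈ 0.7014

PS ≈ 0.701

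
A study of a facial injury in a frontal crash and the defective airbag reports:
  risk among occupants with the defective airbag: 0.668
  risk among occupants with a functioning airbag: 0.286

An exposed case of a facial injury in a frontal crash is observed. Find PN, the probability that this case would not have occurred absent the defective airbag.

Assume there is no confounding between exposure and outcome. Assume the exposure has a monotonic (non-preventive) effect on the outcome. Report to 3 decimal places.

Let p₁ = 0.668, p₀ = 0.286.
Under exogeneity and monotonicity, PN = (p₁ − p₀) / p₁.
PN = (0.668 − 0.286) / 0.668 = 0.382 / 0.668 ≈ 0.5719

PN ≈ 0.572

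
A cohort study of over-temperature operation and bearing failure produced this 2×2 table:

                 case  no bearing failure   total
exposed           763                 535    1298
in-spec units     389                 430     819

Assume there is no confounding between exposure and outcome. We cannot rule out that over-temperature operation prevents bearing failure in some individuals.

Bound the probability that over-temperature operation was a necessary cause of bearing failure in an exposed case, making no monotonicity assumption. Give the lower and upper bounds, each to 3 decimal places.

0.192 ≤ PN ≤ 0.893

p₁ = P(outcome | exposed) = 763/1298 = 0.58783
p₀ = P(outcome | unexposed) = 389/819 = 0.47497
Under exogeneity alone the bounds on PN are max{0,(p₁−p₀)/p₁} ≤ PN ≤ min{1,(1−p₀)/p₁}.
  lower = (p₁ − p₀)/p₁ = 0.11286 / 0.58783 ≈ 0.1920
  upper = min{1, (1 − p₀)/p₁} = 0.52503 / 0.58783 ≈ 0.8932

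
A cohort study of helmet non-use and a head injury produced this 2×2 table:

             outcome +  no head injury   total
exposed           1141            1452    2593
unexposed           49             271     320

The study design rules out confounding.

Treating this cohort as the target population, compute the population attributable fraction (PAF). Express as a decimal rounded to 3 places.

PAF ≈ 0.625

p₁ = P(outcome | exposed) = 1141/2593 = 0.44003
p₀ = P(outcome | unexposed) = 49/320 = 0.15313
Exposure prevalence π = 2593/2913 = 0.89015; overall risk P(Y=1) = 0.40851.
Under exogeneity, PAF = [P(Y=1) − p₀]/P(Y=1).
PAF = (0.40851 − 0.15313) / 0.40851 ≈ 0.6252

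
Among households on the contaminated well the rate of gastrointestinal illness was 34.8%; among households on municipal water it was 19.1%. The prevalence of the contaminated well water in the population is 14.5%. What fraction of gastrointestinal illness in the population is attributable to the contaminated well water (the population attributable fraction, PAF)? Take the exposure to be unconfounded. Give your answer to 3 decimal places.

p₁ = 0.348, p₀ = 0.191.
Overall risk P(Y=1) = π·p₁ + (1−π)·p₀ = 0.145×0.348 + 0.855×0.191 = 0.21376.
Under exogeneity, PAF = [P(Y=1) − p₀] / P(Y=1).
PAF = (0.21376 − 0.191) / 0.21376 ≈ 0.1065

PAF ≈ 0.106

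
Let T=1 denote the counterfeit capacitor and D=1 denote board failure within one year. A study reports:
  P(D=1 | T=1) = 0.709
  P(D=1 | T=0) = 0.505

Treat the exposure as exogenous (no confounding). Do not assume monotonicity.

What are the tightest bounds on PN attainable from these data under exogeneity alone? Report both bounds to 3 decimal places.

0.288 ≤ PN ≤ 0.698

Let p₁ = 0.709, p₀ = 0.505.
Under exogeneity alone the bounds on PN are max{0,(p₁−p₀)/p₁} ≤ PN ≤ min{1,(1−p₀)/p₁}.
  lower = (p₁ − p₀)/p₁ = 0.204 / 0.709 ≈ 0.2877
  upper = min{1, (1 − p₀)/p₁} = 0.495 / 0.709 ≈ 0.6982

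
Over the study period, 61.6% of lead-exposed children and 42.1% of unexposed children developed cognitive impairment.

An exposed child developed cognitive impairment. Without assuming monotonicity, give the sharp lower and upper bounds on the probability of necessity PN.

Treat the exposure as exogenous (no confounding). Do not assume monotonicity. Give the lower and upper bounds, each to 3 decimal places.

0.317 ≤ PN ≤ 0.940

p₁ = 0.616, p₀ = 0.421.
Under exogeneity alone the bounds on PN are max{0,(p₁−p₀)/p₁} ≤ PN ≤ min{1,(1−p₀)/p₁}.
  lower = (p₁ − p₀)/p₁ = 0.195 / 0.616 ≈ 0.3166
  upper = min{1, (1 − p₀)/p₁} = 0.579 / 0.616 ≈ 0.9399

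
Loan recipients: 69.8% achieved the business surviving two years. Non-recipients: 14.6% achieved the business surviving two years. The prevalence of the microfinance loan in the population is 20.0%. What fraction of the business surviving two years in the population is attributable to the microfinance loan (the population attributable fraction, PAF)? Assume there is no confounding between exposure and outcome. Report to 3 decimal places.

p₁ = 0.698, p₀ = 0.146.
Overall risk P(Y=1) = π·p₁ + (1−π)·p₀ = 0.2×0.698 + 0.8×0.146 = 0.2564.
Under exogeneity, PAF = [P(Y=1) − p₀] / P(Y=1).
PAF = (0.2564 − 0.146) / 0.2564 ≈ 0.4306

PAF ≈ 0.431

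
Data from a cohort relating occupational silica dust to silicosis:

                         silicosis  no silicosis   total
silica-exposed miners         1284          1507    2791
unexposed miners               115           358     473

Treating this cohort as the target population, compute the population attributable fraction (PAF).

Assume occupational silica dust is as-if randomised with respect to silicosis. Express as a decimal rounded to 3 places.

PAF ≈ 0.433

p₁ = P(outcome | exposed) = 1284/2791 = 0.46005
p₀ = P(outcome | unexposed) = 115/473 = 0.24313
Exposure prevalence π = 2791/3264 = 0.85509; overall risk P(Y=1) = 0.42862.
Under exogeneity, PAF = [P(Y=1) − p₀]/P(Y=1).
PAF = (0.42862 − 0.24313) / 0.42862 ≈ 0.4328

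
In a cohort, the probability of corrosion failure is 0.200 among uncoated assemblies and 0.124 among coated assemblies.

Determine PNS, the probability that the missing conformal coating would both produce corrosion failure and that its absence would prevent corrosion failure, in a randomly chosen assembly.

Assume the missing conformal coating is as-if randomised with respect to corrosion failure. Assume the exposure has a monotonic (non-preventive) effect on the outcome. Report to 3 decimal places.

PNS ≈ 0.076

Let p₁ = 0.2, p₀ = 0.124.
Under exogeneity and monotonicity, PNS = p₁ − p₀.
PNS = 0.2 − 0.124 = 0.076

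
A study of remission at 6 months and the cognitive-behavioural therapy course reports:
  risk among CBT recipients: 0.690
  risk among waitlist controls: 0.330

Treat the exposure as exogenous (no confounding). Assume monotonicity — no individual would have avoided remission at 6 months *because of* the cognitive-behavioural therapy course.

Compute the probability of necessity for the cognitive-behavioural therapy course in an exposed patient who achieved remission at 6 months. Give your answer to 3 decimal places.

PN ≈ 0.522

Let p₁ = 0.69, p₀ = 0.33.
Under exogeneity and monotonicity, PN = (p₁ − p₀) / p₁.
PN = (0.69 − 0.33) / 0.69 = 0.36 / 0.69 ≈ 0.5217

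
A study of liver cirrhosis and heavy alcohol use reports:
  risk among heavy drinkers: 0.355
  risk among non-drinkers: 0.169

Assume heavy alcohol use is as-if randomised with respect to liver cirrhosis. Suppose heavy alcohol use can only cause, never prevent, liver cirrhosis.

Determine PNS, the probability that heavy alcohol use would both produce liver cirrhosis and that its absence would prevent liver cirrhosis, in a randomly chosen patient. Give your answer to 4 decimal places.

PNS ≈ 0.1860

Let p₁ = 0.355, p₀ = 0.169.
Under exogeneity and monotonicity, PNS = p₁ − p₀.
PNS = 0.355 − 0.169 = 0.186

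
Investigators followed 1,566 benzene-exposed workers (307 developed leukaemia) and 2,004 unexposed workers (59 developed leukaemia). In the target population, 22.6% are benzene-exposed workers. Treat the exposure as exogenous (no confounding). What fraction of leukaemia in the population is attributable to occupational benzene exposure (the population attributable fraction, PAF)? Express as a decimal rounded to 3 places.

p₁ = P(outcome | exposed) = 307/1566 = 0.19604
p₀ = P(outcome | unexposed) = 59/2004 = 0.029441
Overall risk P(Y=1) = π·p₁ + (1−π)·p₀ = 0.226×0.19604 + 0.774×0.029441 = 0.067093.
Under exogeneity, PAF = [P(Y=1) − p₀] / P(Y=1).
PAF = (0.067093 − 0.029441) / 0.067093 ≈ 0.5612

PAF ≈ 0.561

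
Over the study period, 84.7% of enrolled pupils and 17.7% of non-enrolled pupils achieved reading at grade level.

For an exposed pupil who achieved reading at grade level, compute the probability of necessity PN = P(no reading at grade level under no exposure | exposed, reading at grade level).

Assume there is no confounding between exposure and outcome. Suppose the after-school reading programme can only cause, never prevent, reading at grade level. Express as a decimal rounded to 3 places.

p₁ = 0.847, p₀ = 0.177.
Under exogeneity and monotonicity, PN = (p₁ − p₀) / p₁.
PN = (0.847 − 0.177) / 0.847 = 0.67 / 0.847 ≈ 0.7910

PN ≈ 0.791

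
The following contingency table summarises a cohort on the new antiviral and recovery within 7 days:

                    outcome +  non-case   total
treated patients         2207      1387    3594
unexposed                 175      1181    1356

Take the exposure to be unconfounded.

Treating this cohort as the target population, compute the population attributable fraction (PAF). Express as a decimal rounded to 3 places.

p₁ = P(outcome | exposed) = 2207/3594 = 0.61408
p₀ = P(outcome | unexposed) = 175/1356 = 0.12906
Exposure prevalence π = 3594/4950 = 0.72606; overall risk P(Y=1) = 0.48121.
Under exogeneity, PAF = [P(Y=1) − p₀]/P(Y=1).
PAF = (0.48121 − 0.12906) / 0.48121 ≈ 0.7318

PAF ≈ 0.732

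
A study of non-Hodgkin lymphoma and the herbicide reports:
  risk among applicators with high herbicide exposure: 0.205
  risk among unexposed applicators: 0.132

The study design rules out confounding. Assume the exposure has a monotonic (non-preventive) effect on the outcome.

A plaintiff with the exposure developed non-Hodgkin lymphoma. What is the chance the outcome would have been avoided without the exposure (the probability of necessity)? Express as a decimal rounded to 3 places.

Let p₁ = 0.205, p₀ = 0.132.
Under exogeneity and monotonicity, PN = (p₁ − p₀) / p₁.
PN = (0.205 − 0.132) / 0.205 = 0.073 / 0.205 ≈ 0.3561

PN ≈ 0.356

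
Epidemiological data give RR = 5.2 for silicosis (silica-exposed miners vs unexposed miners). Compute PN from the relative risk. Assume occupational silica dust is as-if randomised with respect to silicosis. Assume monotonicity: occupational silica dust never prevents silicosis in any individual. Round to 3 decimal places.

PN ≈ 0.808

Under exogeneity and monotonicity, PN = (RR − 1) / RR = 1 − 1/RR.
PN = (5.2 − 1) / 5.2 = 4.2 / 5.2 ≈ 0.8077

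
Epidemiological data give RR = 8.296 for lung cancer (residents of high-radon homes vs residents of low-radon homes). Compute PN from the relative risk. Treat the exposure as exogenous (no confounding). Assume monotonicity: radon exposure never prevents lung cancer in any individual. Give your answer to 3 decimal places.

Under exogeneity and monotonicity, PN = (RR − 1) / RR = 1 − 1/RR.
PN = (8.296 − 1) / 8.296 = 7.296 / 8.296 ≈ 0.8795

PN ≈ 0.879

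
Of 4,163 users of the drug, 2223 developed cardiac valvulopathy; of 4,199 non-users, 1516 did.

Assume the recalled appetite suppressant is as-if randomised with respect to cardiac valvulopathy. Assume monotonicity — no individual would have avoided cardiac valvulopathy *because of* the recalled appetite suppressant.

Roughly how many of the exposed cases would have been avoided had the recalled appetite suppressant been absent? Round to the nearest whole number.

p₁ = P(outcome | exposed) = 2223/4163 = 0.53399
p₀ = P(outcome | unexposed) = 1516/4199 = 0.36104
PN = (p₁ − p₀)/p₁ = (0.53399 − 0.36104) / 0.53399 ≈ 0.32389.
Attributable cases ≈ PN × (exposed cases) = 0.32389 × 2223 ≈ 720.00.

about 720 cases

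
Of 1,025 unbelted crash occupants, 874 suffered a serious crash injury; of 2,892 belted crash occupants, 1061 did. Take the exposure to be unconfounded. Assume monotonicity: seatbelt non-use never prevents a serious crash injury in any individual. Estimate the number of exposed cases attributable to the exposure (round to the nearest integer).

about 498 cases

p₁ = P(outcome | exposed) = 874/1025 = 0.85268
p₀ = P(outcome | unexposed) = 1061/2892 = 0.36687
PN = (p₁ − p₀)/p₁ = (0.85268 − 0.36687) / 0.85268 ≈ 0.56974.
Attributable cases ≈ PN × (exposed cases) = 0.56974 × 874 ≈ 497.95.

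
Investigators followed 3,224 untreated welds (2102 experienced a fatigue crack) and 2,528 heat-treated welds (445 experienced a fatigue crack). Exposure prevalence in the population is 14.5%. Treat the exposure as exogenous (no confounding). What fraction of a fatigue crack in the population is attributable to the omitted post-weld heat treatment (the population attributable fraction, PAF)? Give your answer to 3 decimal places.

p₁ = P(outcome | exposed) = 2102/3224 = 0.65199
p₀ = P(outcome | unexposed) = 445/2528 = 0.17603
Overall risk P(Y=1) = π·p₁ + (1−π)·p₀ = 0.145×0.65199 + 0.855×0.17603 = 0.24504.
Under exogeneity, PAF = [P(Y=1) − p₀] / P(Y=1).
PAF = (0.24504 − 0.17603) / 0.24504 ≈ 0.2816

PAF ≈ 0.282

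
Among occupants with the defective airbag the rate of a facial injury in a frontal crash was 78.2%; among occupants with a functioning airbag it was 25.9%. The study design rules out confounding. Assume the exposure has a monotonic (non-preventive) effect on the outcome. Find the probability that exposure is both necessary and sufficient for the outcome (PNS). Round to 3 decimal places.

p₁ = 0.782, p₀ = 0.259.
Under exogeneity and monotonicity, PNS = p₁ − p₀.
PNS = 0.782 − 0.259 = 0.523

PNS ≈ 0.523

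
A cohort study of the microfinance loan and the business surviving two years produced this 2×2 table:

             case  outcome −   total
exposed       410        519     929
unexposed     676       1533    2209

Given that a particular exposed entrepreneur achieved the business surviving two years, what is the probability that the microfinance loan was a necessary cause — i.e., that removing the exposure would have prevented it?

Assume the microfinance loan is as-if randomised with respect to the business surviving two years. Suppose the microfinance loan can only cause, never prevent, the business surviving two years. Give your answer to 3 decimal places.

p₁ = P(outcome | exposed) = 410/929 = 0.44133
p₀ = P(outcome | unexposed) = 676/2209 = 0.30602
Under exogeneity and monotonicity, PN = (p₁ − p₀) / p₁.
PN = (0.44133 − 0.30602) / 0.44133 = 0.13531 / 0.44133 ≈ 0.3066

PN ≈ 0.307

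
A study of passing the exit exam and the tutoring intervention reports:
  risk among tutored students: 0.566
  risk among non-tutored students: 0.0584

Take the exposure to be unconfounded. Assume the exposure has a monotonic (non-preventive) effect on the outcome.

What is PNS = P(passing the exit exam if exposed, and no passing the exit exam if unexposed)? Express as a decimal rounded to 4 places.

Let p₁ = 0.566, p₀ = 0.0584.
Under exogeneity and monotonicity, PNS = p₁ − p₀.
PNS = 0.566 − 0.0584 = 0.5076

PNS ≈ 0.5076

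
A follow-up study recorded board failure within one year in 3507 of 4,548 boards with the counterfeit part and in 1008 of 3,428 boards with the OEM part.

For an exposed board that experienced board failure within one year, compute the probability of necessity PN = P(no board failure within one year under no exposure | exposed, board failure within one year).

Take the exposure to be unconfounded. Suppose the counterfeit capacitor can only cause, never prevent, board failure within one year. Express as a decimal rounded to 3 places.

PN ≈ 0.619

p₁ = P(outcome | exposed) = 3507/4548 = 0.77111
p₀ = P(outcome | unexposed) = 1008/3428 = 0.29405
Under exogeneity and monotonicity, PN = (p₁ − p₀) / p₁.
PN = (0.77111 − 0.29405) / 0.77111 = 0.47706 / 0.77111 ≈ 0.6187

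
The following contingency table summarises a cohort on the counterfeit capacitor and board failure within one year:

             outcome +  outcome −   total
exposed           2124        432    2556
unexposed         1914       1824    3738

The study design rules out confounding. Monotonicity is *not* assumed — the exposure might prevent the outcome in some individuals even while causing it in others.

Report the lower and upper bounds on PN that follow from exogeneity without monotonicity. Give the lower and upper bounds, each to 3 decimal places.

0.384 ≤ PN ≤ 0.587

p₁ = P(outcome | exposed) = 2124/2556 = 0.83099
p₀ = P(outcome | unexposed) = 1914/3738 = 0.51204
Under exogeneity alone the bounds on PN are max{0,(p₁−p₀)/p₁} ≤ PN ≤ min{1,(1−p₀)/p₁}.
  lower = (p₁ − p₀)/p₁ = 0.31895 / 0.83099 ≈ 0.3838
  upper = min{1, (1 − p₀)/p₁} = 0.48796 / 0.83099 ≈ 0.5872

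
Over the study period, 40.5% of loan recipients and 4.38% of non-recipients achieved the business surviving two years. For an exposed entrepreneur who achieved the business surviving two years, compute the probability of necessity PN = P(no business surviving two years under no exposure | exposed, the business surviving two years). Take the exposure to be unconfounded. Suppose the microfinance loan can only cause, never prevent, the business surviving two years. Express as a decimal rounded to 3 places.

PN ≈ 0.892

p₁ = 0.405, p₀ = 0.0438.
Under exogeneity and monotonicity, PN = (p₁ − p₀) / p₁.
PN = (0.405 − 0.0438) / 0.405 = 0.3612 / 0.405 ≈ 0.8919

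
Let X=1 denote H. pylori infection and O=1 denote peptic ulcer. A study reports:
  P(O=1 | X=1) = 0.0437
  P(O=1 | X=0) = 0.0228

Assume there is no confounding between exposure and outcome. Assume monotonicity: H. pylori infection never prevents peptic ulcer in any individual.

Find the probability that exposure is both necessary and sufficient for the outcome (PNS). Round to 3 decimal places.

PNS ≈ 0.021

Let p₁ = 0.0437, p₀ = 0.0228.
Under exogeneity and monotonicity, PNS = p₁ − p₀.
PNS = 0.0437 − 0.0228 = 0.0209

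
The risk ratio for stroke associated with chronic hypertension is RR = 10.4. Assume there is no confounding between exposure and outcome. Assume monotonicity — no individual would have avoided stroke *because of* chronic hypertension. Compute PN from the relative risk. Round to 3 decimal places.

PN ≈ 0.904

Under exogeneity and monotonicity, PN = (RR − 1) / RR = 1 − 1/RR.
PN = (10.4 − 1) / 10.4 = 9.4 / 10.4 ≈ 0.9038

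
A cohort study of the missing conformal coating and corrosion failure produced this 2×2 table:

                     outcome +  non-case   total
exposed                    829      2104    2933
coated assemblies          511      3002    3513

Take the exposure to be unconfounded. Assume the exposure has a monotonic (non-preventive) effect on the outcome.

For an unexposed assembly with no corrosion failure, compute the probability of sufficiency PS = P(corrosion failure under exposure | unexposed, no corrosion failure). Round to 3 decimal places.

PS ≈ 0.161

p₁ = P(outcome | exposed) = 829/2933 = 0.28265
p₀ = P(outcome | unexposed) = 511/3513 = 0.14546
Under exogeneity and monotonicity, PS = (p₁ − p₀)/(1 − p₀).
PS = (0.28265 − 0.14546) / 0.85454 ≈ 0.1605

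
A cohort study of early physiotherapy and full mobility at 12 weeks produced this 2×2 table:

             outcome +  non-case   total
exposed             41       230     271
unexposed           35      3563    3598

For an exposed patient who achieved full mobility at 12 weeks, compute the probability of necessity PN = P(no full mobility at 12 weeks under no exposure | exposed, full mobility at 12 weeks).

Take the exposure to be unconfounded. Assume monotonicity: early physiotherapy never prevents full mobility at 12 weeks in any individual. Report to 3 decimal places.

p₁ = P(outcome | exposed) = 41/271 = 0.15129
p₀ = P(outcome | unexposed) = 35/3598 = 0.0097276
Under exogeneity and monotonicity, PN = (p₁ − p₀)/p₁.
PN = (0.15129 − 0.0097276) / 0.15129 ≈ 0.9357

PN ≈ 0.936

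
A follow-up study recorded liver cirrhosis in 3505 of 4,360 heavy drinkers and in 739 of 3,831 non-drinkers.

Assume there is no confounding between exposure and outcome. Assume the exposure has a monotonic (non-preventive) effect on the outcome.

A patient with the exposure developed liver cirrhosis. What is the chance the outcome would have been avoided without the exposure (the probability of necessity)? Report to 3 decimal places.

p₁ = P(outcome | exposed) = 3505/4360 = 0.8039
p₀ = P(outcome | unexposed) = 739/3831 = 0.1929
Under exogeneity and monotonicity, PN = (p₁ − p₀) / p₁.
PN = (0.8039 − 0.1929) / 0.8039 = 0.611 / 0.8039 ≈ 0.7600

PN ≈ 0.760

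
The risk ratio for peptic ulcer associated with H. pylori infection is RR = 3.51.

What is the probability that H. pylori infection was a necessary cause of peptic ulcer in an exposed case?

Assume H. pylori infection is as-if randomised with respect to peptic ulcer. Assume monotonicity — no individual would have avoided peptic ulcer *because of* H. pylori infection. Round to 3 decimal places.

Under exogeneity and monotonicity, PN = (RR − 1) / RR = 1 − 1/RR.
PN = (3.51 − 1) / 3.51 = 2.51 / 3.51 ≈ 0.7151

PN ≈ 0.715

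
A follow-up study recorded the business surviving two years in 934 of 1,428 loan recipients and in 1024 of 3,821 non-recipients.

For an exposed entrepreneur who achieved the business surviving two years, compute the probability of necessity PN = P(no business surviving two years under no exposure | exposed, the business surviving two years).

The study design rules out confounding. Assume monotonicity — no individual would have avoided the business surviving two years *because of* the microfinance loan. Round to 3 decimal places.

PN ≈ 0.590

p₁ = P(outcome | exposed) = 934/1428 = 0.65406
p₀ = P(outcome | unexposed) = 1024/3821 = 0.26799
Under exogeneity and monotonicity, PN = (p₁ − p₀) / p₁.
PN = (0.65406 − 0.26799) / 0.65406 = 0.38607 / 0.65406 ≈ 0.5903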